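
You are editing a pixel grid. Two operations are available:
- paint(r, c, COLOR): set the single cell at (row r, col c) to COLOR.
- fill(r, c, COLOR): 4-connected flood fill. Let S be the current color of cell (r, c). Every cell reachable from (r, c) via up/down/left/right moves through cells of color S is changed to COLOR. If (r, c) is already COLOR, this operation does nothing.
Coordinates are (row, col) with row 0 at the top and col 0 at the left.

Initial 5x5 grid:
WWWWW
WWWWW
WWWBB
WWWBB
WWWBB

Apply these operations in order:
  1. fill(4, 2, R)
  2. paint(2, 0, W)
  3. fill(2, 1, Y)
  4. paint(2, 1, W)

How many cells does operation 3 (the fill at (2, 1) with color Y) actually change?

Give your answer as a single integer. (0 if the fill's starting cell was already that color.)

Answer: 18

Derivation:
After op 1 fill(4,2,R) [19 cells changed]:
RRRRR
RRRRR
RRRBB
RRRBB
RRRBB
After op 2 paint(2,0,W):
RRRRR
RRRRR
WRRBB
RRRBB
RRRBB
After op 3 fill(2,1,Y) [18 cells changed]:
YYYYY
YYYYY
WYYBB
YYYBB
YYYBB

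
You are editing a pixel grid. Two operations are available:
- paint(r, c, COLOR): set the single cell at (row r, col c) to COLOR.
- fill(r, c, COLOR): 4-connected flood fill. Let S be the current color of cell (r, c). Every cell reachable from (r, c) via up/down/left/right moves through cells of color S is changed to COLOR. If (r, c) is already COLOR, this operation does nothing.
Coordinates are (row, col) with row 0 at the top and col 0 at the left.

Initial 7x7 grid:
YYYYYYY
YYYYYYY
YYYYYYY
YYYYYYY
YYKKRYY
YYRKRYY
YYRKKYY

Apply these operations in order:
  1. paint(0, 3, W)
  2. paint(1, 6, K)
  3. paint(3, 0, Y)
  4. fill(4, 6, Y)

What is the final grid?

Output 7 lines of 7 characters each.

After op 1 paint(0,3,W):
YYYWYYY
YYYYYYY
YYYYYYY
YYYYYYY
YYKKRYY
YYRKRYY
YYRKKYY
After op 2 paint(1,6,K):
YYYWYYY
YYYYYYK
YYYYYYY
YYYYYYY
YYKKRYY
YYRKRYY
YYRKKYY
After op 3 paint(3,0,Y):
YYYWYYY
YYYYYYK
YYYYYYY
YYYYYYY
YYKKRYY
YYRKRYY
YYRKKYY
After op 4 fill(4,6,Y) [0 cells changed]:
YYYWYYY
YYYYYYK
YYYYYYY
YYYYYYY
YYKKRYY
YYRKRYY
YYRKKYY

Answer: YYYWYYY
YYYYYYK
YYYYYYY
YYYYYYY
YYKKRYY
YYRKRYY
YYRKKYY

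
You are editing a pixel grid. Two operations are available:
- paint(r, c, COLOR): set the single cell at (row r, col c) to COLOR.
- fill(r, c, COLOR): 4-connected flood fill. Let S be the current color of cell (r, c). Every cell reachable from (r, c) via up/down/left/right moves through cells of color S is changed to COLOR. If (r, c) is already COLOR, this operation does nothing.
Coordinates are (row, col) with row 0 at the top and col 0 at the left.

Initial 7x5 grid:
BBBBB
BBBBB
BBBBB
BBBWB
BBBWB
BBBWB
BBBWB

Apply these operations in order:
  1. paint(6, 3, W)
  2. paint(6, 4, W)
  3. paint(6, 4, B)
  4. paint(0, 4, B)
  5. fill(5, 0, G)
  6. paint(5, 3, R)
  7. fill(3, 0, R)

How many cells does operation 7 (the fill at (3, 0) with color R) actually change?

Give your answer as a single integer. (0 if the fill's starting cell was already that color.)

Answer: 31

Derivation:
After op 1 paint(6,3,W):
BBBBB
BBBBB
BBBBB
BBBWB
BBBWB
BBBWB
BBBWB
After op 2 paint(6,4,W):
BBBBB
BBBBB
BBBBB
BBBWB
BBBWB
BBBWB
BBBWW
After op 3 paint(6,4,B):
BBBBB
BBBBB
BBBBB
BBBWB
BBBWB
BBBWB
BBBWB
After op 4 paint(0,4,B):
BBBBB
BBBBB
BBBBB
BBBWB
BBBWB
BBBWB
BBBWB
After op 5 fill(5,0,G) [31 cells changed]:
GGGGG
GGGGG
GGGGG
GGGWG
GGGWG
GGGWG
GGGWG
After op 6 paint(5,3,R):
GGGGG
GGGGG
GGGGG
GGGWG
GGGWG
GGGRG
GGGWG
After op 7 fill(3,0,R) [31 cells changed]:
RRRRR
RRRRR
RRRRR
RRRWR
RRRWR
RRRRR
RRRWR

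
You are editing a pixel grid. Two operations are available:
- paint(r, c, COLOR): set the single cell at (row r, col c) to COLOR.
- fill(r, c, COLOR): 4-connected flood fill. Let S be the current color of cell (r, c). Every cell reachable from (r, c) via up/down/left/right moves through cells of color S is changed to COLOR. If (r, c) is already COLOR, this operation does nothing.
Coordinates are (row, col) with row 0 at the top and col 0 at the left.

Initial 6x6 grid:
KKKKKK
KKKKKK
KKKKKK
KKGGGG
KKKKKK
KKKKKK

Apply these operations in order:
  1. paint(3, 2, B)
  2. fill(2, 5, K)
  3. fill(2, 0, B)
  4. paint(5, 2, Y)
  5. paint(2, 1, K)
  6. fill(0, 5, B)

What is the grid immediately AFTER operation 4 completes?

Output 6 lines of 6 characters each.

Answer: BBBBBB
BBBBBB
BBBBBB
BBBGGG
BBBBBB
BBYBBB

Derivation:
After op 1 paint(3,2,B):
KKKKKK
KKKKKK
KKKKKK
KKBGGG
KKKKKK
KKKKKK
After op 2 fill(2,5,K) [0 cells changed]:
KKKKKK
KKKKKK
KKKKKK
KKBGGG
KKKKKK
KKKKKK
After op 3 fill(2,0,B) [32 cells changed]:
BBBBBB
BBBBBB
BBBBBB
BBBGGG
BBBBBB
BBBBBB
After op 4 paint(5,2,Y):
BBBBBB
BBBBBB
BBBBBB
BBBGGG
BBBBBB
BBYBBB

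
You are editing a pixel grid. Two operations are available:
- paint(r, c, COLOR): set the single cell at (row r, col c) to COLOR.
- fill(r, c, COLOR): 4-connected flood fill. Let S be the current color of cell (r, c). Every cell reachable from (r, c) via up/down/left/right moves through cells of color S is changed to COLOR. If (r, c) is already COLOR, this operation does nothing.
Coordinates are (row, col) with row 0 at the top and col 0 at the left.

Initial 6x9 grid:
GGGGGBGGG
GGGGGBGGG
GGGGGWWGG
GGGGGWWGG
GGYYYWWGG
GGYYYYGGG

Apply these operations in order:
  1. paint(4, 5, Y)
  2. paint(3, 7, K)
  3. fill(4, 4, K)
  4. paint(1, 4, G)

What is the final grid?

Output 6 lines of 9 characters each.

After op 1 paint(4,5,Y):
GGGGGBGGG
GGGGGBGGG
GGGGGWWGG
GGGGGWWGG
GGYYYYWGG
GGYYYYGGG
After op 2 paint(3,7,K):
GGGGGBGGG
GGGGGBGGG
GGGGGWWGG
GGGGGWWKG
GGYYYYWGG
GGYYYYGGG
After op 3 fill(4,4,K) [8 cells changed]:
GGGGGBGGG
GGGGGBGGG
GGGGGWWGG
GGGGGWWKG
GGKKKKWGG
GGKKKKGGG
After op 4 paint(1,4,G):
GGGGGBGGG
GGGGGBGGG
GGGGGWWGG
GGGGGWWKG
GGKKKKWGG
GGKKKKGGG

Answer: GGGGGBGGG
GGGGGBGGG
GGGGGWWGG
GGGGGWWKG
GGKKKKWGG
GGKKKKGGG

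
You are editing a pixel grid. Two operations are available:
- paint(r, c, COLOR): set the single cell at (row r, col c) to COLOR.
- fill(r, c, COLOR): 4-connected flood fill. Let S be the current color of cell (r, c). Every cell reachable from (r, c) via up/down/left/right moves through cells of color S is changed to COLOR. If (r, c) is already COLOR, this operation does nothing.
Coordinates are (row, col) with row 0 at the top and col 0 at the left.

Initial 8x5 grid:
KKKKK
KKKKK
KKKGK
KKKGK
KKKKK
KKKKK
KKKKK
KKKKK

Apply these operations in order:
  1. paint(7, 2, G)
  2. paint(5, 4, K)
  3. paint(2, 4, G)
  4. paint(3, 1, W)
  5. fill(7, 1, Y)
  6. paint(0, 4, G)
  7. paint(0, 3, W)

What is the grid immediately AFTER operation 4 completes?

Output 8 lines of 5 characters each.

After op 1 paint(7,2,G):
KKKKK
KKKKK
KKKGK
KKKGK
KKKKK
KKKKK
KKKKK
KKGKK
After op 2 paint(5,4,K):
KKKKK
KKKKK
KKKGK
KKKGK
KKKKK
KKKKK
KKKKK
KKGKK
After op 3 paint(2,4,G):
KKKKK
KKKKK
KKKGG
KKKGK
KKKKK
KKKKK
KKKKK
KKGKK
After op 4 paint(3,1,W):
KKKKK
KKKKK
KKKGG
KWKGK
KKKKK
KKKKK
KKKKK
KKGKK

Answer: KKKKK
KKKKK
KKKGG
KWKGK
KKKKK
KKKKK
KKKKK
KKGKK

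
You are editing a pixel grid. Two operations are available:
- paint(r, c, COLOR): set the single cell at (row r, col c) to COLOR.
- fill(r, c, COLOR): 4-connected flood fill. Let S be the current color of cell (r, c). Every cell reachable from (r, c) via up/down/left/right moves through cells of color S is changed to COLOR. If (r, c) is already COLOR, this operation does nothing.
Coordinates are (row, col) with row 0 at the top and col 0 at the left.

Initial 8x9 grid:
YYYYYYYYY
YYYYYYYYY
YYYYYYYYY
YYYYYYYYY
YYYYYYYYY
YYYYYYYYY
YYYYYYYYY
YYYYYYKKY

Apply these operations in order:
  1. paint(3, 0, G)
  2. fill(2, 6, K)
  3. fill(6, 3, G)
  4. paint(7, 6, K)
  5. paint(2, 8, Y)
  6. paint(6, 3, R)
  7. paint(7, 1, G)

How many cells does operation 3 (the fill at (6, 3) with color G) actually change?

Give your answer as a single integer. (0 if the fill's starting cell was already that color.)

After op 1 paint(3,0,G):
YYYYYYYYY
YYYYYYYYY
YYYYYYYYY
GYYYYYYYY
YYYYYYYYY
YYYYYYYYY
YYYYYYYYY
YYYYYYKKY
After op 2 fill(2,6,K) [69 cells changed]:
KKKKKKKKK
KKKKKKKKK
KKKKKKKKK
GKKKKKKKK
KKKKKKKKK
KKKKKKKKK
KKKKKKKKK
KKKKKKKKK
After op 3 fill(6,3,G) [71 cells changed]:
GGGGGGGGG
GGGGGGGGG
GGGGGGGGG
GGGGGGGGG
GGGGGGGGG
GGGGGGGGG
GGGGGGGGG
GGGGGGGGG

Answer: 71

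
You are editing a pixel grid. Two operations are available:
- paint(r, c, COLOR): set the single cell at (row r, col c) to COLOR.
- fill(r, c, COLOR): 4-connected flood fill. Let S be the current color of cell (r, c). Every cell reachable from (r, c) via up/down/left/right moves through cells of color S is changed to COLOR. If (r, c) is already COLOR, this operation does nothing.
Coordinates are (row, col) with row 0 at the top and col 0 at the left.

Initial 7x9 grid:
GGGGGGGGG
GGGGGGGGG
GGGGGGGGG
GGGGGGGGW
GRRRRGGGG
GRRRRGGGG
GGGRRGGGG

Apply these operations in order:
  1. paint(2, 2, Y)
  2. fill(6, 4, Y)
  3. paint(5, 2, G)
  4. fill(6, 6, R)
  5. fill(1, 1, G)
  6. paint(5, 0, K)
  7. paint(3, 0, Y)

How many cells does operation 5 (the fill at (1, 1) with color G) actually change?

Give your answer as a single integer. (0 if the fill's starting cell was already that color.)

Answer: 52

Derivation:
After op 1 paint(2,2,Y):
GGGGGGGGG
GGGGGGGGG
GGYGGGGGG
GGGGGGGGW
GRRRRGGGG
GRRRRGGGG
GGGRRGGGG
After op 2 fill(6,4,Y) [10 cells changed]:
GGGGGGGGG
GGGGGGGGG
GGYGGGGGG
GGGGGGGGW
GYYYYGGGG
GYYYYGGGG
GGGYYGGGG
After op 3 paint(5,2,G):
GGGGGGGGG
GGGGGGGGG
GGYGGGGGG
GGGGGGGGW
GYYYYGGGG
GYGYYGGGG
GGGYYGGGG
After op 4 fill(6,6,R) [52 cells changed]:
RRRRRRRRR
RRRRRRRRR
RRYRRRRRR
RRRRRRRRW
RYYYYRRRR
RYRYYRRRR
RRRYYRRRR
After op 5 fill(1,1,G) [52 cells changed]:
GGGGGGGGG
GGGGGGGGG
GGYGGGGGG
GGGGGGGGW
GYYYYGGGG
GYGYYGGGG
GGGYYGGGG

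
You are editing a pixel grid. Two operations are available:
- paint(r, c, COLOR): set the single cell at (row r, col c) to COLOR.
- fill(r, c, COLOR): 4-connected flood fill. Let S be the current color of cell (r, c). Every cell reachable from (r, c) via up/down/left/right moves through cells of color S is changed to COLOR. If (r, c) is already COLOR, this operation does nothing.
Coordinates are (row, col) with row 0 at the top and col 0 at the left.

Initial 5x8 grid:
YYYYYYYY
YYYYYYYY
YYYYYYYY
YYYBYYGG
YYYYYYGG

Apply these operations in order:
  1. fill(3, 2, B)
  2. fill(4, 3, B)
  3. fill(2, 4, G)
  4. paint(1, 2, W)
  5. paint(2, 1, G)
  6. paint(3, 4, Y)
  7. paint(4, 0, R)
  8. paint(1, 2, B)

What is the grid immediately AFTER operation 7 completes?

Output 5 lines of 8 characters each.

After op 1 fill(3,2,B) [35 cells changed]:
BBBBBBBB
BBBBBBBB
BBBBBBBB
BBBBBBGG
BBBBBBGG
After op 2 fill(4,3,B) [0 cells changed]:
BBBBBBBB
BBBBBBBB
BBBBBBBB
BBBBBBGG
BBBBBBGG
After op 3 fill(2,4,G) [36 cells changed]:
GGGGGGGG
GGGGGGGG
GGGGGGGG
GGGGGGGG
GGGGGGGG
After op 4 paint(1,2,W):
GGGGGGGG
GGWGGGGG
GGGGGGGG
GGGGGGGG
GGGGGGGG
After op 5 paint(2,1,G):
GGGGGGGG
GGWGGGGG
GGGGGGGG
GGGGGGGG
GGGGGGGG
After op 6 paint(3,4,Y):
GGGGGGGG
GGWGGGGG
GGGGGGGG
GGGGYGGG
GGGGGGGG
After op 7 paint(4,0,R):
GGGGGGGG
GGWGGGGG
GGGGGGGG
GGGGYGGG
RGGGGGGG

Answer: GGGGGGGG
GGWGGGGG
GGGGGGGG
GGGGYGGG
RGGGGGGG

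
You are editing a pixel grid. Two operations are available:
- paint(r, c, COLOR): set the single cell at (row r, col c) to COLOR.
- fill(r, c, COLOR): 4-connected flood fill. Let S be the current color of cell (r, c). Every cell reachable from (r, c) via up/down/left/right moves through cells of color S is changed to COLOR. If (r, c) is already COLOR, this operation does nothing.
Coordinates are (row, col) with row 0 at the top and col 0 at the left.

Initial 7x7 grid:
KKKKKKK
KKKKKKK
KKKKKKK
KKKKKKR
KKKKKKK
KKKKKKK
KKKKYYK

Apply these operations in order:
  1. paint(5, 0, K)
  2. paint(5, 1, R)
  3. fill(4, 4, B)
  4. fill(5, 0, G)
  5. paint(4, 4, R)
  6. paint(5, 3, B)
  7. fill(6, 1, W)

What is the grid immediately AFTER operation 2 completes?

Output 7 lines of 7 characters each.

Answer: KKKKKKK
KKKKKKK
KKKKKKK
KKKKKKR
KKKKKKK
KRKKKKK
KKKKYYK

Derivation:
After op 1 paint(5,0,K):
KKKKKKK
KKKKKKK
KKKKKKK
KKKKKKR
KKKKKKK
KKKKKKK
KKKKYYK
After op 2 paint(5,1,R):
KKKKKKK
KKKKKKK
KKKKKKK
KKKKKKR
KKKKKKK
KRKKKKK
KKKKYYK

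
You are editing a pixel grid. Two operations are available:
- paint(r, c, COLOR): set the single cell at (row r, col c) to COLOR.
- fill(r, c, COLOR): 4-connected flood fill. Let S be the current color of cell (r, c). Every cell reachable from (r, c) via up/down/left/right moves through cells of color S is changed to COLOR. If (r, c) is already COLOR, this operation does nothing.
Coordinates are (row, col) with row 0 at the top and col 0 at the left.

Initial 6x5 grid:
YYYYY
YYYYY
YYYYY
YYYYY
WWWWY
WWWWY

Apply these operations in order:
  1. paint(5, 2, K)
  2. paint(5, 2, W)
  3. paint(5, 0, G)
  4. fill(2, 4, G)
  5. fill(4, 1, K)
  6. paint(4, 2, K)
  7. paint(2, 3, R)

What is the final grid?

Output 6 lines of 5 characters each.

After op 1 paint(5,2,K):
YYYYY
YYYYY
YYYYY
YYYYY
WWWWY
WWKWY
After op 2 paint(5,2,W):
YYYYY
YYYYY
YYYYY
YYYYY
WWWWY
WWWWY
After op 3 paint(5,0,G):
YYYYY
YYYYY
YYYYY
YYYYY
WWWWY
GWWWY
After op 4 fill(2,4,G) [22 cells changed]:
GGGGG
GGGGG
GGGGG
GGGGG
WWWWG
GWWWG
After op 5 fill(4,1,K) [7 cells changed]:
GGGGG
GGGGG
GGGGG
GGGGG
KKKKG
GKKKG
After op 6 paint(4,2,K):
GGGGG
GGGGG
GGGGG
GGGGG
KKKKG
GKKKG
After op 7 paint(2,3,R):
GGGGG
GGGGG
GGGRG
GGGGG
KKKKG
GKKKG

Answer: GGGGG
GGGGG
GGGRG
GGGGG
KKKKG
GKKKG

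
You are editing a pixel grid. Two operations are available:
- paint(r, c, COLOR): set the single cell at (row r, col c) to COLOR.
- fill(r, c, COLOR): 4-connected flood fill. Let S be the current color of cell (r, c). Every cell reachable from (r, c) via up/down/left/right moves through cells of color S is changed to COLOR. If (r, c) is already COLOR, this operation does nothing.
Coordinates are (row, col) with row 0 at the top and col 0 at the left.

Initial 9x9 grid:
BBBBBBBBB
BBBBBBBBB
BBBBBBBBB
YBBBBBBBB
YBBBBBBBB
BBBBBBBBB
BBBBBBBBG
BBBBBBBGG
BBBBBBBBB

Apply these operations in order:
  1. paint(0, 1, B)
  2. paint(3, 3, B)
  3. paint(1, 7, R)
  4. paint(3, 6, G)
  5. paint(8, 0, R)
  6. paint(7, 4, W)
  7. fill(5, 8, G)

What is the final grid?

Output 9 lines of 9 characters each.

After op 1 paint(0,1,B):
BBBBBBBBB
BBBBBBBBB
BBBBBBBBB
YBBBBBBBB
YBBBBBBBB
BBBBBBBBB
BBBBBBBBG
BBBBBBBGG
BBBBBBBBB
After op 2 paint(3,3,B):
BBBBBBBBB
BBBBBBBBB
BBBBBBBBB
YBBBBBBBB
YBBBBBBBB
BBBBBBBBB
BBBBBBBBG
BBBBBBBGG
BBBBBBBBB
After op 3 paint(1,7,R):
BBBBBBBBB
BBBBBBBRB
BBBBBBBBB
YBBBBBBBB
YBBBBBBBB
BBBBBBBBB
BBBBBBBBG
BBBBBBBGG
BBBBBBBBB
After op 4 paint(3,6,G):
BBBBBBBBB
BBBBBBBRB
BBBBBBBBB
YBBBBBGBB
YBBBBBBBB
BBBBBBBBB
BBBBBBBBG
BBBBBBBGG
BBBBBBBBB
After op 5 paint(8,0,R):
BBBBBBBBB
BBBBBBBRB
BBBBBBBBB
YBBBBBGBB
YBBBBBBBB
BBBBBBBBB
BBBBBBBBG
BBBBBBBGG
RBBBBBBBB
After op 6 paint(7,4,W):
BBBBBBBBB
BBBBBBBRB
BBBBBBBBB
YBBBBBGBB
YBBBBBBBB
BBBBBBBBB
BBBBBBBBG
BBBBWBBGG
RBBBBBBBB
After op 7 fill(5,8,G) [72 cells changed]:
GGGGGGGGG
GGGGGGGRG
GGGGGGGGG
YGGGGGGGG
YGGGGGGGG
GGGGGGGGG
GGGGGGGGG
GGGGWGGGG
RGGGGGGGG

Answer: GGGGGGGGG
GGGGGGGRG
GGGGGGGGG
YGGGGGGGG
YGGGGGGGG
GGGGGGGGG
GGGGGGGGG
GGGGWGGGG
RGGGGGGGG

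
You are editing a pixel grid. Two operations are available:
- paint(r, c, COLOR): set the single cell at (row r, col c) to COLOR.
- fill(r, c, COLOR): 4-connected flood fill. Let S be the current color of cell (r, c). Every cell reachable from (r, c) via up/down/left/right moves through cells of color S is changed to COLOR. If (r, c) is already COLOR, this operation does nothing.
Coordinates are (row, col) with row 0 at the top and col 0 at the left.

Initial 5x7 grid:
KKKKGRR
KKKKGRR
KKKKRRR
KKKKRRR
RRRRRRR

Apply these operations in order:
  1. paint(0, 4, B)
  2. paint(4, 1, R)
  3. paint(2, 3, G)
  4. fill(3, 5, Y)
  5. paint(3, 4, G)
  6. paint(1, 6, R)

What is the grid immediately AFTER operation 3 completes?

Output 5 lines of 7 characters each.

Answer: KKKKBRR
KKKKGRR
KKKGRRR
KKKKRRR
RRRRRRR

Derivation:
After op 1 paint(0,4,B):
KKKKBRR
KKKKGRR
KKKKRRR
KKKKRRR
RRRRRRR
After op 2 paint(4,1,R):
KKKKBRR
KKKKGRR
KKKKRRR
KKKKRRR
RRRRRRR
After op 3 paint(2,3,G):
KKKKBRR
KKKKGRR
KKKGRRR
KKKKRRR
RRRRRRR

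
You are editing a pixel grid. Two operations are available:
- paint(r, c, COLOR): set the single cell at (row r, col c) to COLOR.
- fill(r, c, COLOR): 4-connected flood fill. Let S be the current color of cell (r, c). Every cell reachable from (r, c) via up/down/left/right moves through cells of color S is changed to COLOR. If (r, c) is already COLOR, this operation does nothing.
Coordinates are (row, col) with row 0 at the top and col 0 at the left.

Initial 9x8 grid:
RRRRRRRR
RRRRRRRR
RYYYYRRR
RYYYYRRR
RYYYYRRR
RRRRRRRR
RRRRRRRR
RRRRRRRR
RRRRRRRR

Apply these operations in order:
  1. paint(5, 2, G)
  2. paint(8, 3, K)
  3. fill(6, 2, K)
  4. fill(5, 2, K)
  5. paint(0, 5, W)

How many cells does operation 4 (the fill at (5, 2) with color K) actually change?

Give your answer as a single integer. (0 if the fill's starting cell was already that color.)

After op 1 paint(5,2,G):
RRRRRRRR
RRRRRRRR
RYYYYRRR
RYYYYRRR
RYYYYRRR
RRGRRRRR
RRRRRRRR
RRRRRRRR
RRRRRRRR
After op 2 paint(8,3,K):
RRRRRRRR
RRRRRRRR
RYYYYRRR
RYYYYRRR
RYYYYRRR
RRGRRRRR
RRRRRRRR
RRRRRRRR
RRRKRRRR
After op 3 fill(6,2,K) [58 cells changed]:
KKKKKKKK
KKKKKKKK
KYYYYKKK
KYYYYKKK
KYYYYKKK
KKGKKKKK
KKKKKKKK
KKKKKKKK
KKKKKKKK
After op 4 fill(5,2,K) [1 cells changed]:
KKKKKKKK
KKKKKKKK
KYYYYKKK
KYYYYKKK
KYYYYKKK
KKKKKKKK
KKKKKKKK
KKKKKKKK
KKKKKKKK

Answer: 1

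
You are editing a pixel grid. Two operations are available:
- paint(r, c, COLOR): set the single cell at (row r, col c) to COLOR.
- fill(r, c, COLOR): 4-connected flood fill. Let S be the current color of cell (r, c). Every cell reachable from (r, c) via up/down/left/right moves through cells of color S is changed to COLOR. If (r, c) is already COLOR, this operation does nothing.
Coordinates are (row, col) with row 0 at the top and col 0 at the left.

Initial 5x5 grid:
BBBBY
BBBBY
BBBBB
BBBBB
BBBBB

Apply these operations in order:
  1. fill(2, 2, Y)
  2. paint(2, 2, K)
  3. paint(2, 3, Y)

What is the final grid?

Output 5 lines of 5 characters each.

Answer: YYYYY
YYYYY
YYKYY
YYYYY
YYYYY

Derivation:
After op 1 fill(2,2,Y) [23 cells changed]:
YYYYY
YYYYY
YYYYY
YYYYY
YYYYY
After op 2 paint(2,2,K):
YYYYY
YYYYY
YYKYY
YYYYY
YYYYY
After op 3 paint(2,3,Y):
YYYYY
YYYYY
YYKYY
YYYYY
YYYYY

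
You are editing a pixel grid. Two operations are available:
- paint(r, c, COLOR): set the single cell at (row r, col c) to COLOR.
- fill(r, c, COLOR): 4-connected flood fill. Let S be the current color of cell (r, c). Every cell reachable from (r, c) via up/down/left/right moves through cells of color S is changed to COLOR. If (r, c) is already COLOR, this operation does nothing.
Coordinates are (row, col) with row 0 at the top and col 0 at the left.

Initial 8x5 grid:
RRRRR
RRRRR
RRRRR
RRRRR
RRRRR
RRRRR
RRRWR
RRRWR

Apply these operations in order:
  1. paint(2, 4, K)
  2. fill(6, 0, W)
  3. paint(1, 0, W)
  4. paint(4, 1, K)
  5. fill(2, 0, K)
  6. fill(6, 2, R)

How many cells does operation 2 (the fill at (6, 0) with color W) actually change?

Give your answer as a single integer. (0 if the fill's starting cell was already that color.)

Answer: 37

Derivation:
After op 1 paint(2,4,K):
RRRRR
RRRRR
RRRRK
RRRRR
RRRRR
RRRRR
RRRWR
RRRWR
After op 2 fill(6,0,W) [37 cells changed]:
WWWWW
WWWWW
WWWWK
WWWWW
WWWWW
WWWWW
WWWWW
WWWWW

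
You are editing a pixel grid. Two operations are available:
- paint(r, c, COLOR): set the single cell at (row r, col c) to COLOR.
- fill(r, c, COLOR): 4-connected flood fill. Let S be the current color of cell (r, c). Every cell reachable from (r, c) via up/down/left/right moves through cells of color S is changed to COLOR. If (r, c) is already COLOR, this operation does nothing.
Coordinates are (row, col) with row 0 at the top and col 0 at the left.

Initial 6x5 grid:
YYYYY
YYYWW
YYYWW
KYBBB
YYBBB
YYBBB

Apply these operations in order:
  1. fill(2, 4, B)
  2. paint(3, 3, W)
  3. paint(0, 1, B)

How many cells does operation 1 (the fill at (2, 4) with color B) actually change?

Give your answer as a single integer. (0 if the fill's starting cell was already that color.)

Answer: 4

Derivation:
After op 1 fill(2,4,B) [4 cells changed]:
YYYYY
YYYBB
YYYBB
KYBBB
YYBBB
YYBBB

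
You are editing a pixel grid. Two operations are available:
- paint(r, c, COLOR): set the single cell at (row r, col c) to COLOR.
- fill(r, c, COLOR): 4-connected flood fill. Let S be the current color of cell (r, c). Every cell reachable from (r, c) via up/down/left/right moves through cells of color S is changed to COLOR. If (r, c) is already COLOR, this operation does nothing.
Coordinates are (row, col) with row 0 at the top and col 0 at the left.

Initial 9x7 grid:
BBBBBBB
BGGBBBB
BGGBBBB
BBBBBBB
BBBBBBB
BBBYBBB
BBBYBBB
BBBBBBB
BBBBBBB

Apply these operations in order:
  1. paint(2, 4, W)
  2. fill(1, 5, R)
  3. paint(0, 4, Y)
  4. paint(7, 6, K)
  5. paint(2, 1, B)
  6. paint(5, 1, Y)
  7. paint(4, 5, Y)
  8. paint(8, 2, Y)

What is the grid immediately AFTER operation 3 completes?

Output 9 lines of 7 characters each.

Answer: RRRRYRR
RGGRRRR
RGGRWRR
RRRRRRR
RRRRRRR
RRRYRRR
RRRYRRR
RRRRRRR
RRRRRRR

Derivation:
After op 1 paint(2,4,W):
BBBBBBB
BGGBBBB
BGGBWBB
BBBBBBB
BBBBBBB
BBBYBBB
BBBYBBB
BBBBBBB
BBBBBBB
After op 2 fill(1,5,R) [56 cells changed]:
RRRRRRR
RGGRRRR
RGGRWRR
RRRRRRR
RRRRRRR
RRRYRRR
RRRYRRR
RRRRRRR
RRRRRRR
After op 3 paint(0,4,Y):
RRRRYRR
RGGRRRR
RGGRWRR
RRRRRRR
RRRRRRR
RRRYRRR
RRRYRRR
RRRRRRR
RRRRRRR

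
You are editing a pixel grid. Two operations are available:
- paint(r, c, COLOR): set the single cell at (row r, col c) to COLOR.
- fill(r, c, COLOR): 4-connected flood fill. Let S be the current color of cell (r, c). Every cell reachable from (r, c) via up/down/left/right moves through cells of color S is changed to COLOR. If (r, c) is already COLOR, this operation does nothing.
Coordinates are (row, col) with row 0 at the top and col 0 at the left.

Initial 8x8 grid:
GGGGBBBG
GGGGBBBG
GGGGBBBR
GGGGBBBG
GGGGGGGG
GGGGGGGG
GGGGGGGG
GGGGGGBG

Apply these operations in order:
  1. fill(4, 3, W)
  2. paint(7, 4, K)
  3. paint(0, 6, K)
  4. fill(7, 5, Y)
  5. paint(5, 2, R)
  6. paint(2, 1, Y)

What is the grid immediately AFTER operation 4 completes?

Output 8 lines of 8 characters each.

Answer: YYYYBBKG
YYYYBBBG
YYYYBBBR
YYYYBBBY
YYYYYYYY
YYYYYYYY
YYYYYYYY
YYYYKYBY

Derivation:
After op 1 fill(4,3,W) [48 cells changed]:
WWWWBBBG
WWWWBBBG
WWWWBBBR
WWWWBBBW
WWWWWWWW
WWWWWWWW
WWWWWWWW
WWWWWWBW
After op 2 paint(7,4,K):
WWWWBBBG
WWWWBBBG
WWWWBBBR
WWWWBBBW
WWWWWWWW
WWWWWWWW
WWWWWWWW
WWWWKWBW
After op 3 paint(0,6,K):
WWWWBBKG
WWWWBBBG
WWWWBBBR
WWWWBBBW
WWWWWWWW
WWWWWWWW
WWWWWWWW
WWWWKWBW
After op 4 fill(7,5,Y) [47 cells changed]:
YYYYBBKG
YYYYBBBG
YYYYBBBR
YYYYBBBY
YYYYYYYY
YYYYYYYY
YYYYYYYY
YYYYKYBY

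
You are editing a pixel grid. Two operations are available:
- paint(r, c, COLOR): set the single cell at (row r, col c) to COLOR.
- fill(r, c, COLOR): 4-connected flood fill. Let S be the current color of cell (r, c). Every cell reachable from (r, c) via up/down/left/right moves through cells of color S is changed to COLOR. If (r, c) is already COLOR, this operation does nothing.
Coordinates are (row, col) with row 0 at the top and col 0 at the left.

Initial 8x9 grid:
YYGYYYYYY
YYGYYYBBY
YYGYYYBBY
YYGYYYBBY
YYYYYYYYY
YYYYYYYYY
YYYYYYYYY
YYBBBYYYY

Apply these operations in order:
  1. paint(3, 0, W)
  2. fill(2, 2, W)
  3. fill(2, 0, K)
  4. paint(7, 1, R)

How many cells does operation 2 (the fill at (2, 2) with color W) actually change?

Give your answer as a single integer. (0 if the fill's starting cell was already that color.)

Answer: 4

Derivation:
After op 1 paint(3,0,W):
YYGYYYYYY
YYGYYYBBY
YYGYYYBBY
WYGYYYBBY
YYYYYYYYY
YYYYYYYYY
YYYYYYYYY
YYBBBYYYY
After op 2 fill(2,2,W) [4 cells changed]:
YYWYYYYYY
YYWYYYBBY
YYWYYYBBY
WYWYYYBBY
YYYYYYYYY
YYYYYYYYY
YYYYYYYYY
YYBBBYYYY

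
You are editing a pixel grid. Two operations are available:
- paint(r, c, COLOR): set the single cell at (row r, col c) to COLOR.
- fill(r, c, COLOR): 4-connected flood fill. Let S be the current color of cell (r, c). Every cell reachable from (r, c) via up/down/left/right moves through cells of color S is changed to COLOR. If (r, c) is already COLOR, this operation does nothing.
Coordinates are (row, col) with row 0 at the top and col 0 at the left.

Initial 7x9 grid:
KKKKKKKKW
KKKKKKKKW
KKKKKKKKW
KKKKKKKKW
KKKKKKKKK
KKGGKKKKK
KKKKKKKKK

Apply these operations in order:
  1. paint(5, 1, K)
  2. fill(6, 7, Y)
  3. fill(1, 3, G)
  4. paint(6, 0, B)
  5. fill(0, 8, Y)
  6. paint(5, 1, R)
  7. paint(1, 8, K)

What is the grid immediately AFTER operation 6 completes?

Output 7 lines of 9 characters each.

After op 1 paint(5,1,K):
KKKKKKKKW
KKKKKKKKW
KKKKKKKKW
KKKKKKKKW
KKKKKKKKK
KKGGKKKKK
KKKKKKKKK
After op 2 fill(6,7,Y) [57 cells changed]:
YYYYYYYYW
YYYYYYYYW
YYYYYYYYW
YYYYYYYYW
YYYYYYYYY
YYGGYYYYY
YYYYYYYYY
After op 3 fill(1,3,G) [57 cells changed]:
GGGGGGGGW
GGGGGGGGW
GGGGGGGGW
GGGGGGGGW
GGGGGGGGG
GGGGGGGGG
GGGGGGGGG
After op 4 paint(6,0,B):
GGGGGGGGW
GGGGGGGGW
GGGGGGGGW
GGGGGGGGW
GGGGGGGGG
GGGGGGGGG
BGGGGGGGG
After op 5 fill(0,8,Y) [4 cells changed]:
GGGGGGGGY
GGGGGGGGY
GGGGGGGGY
GGGGGGGGY
GGGGGGGGG
GGGGGGGGG
BGGGGGGGG
After op 6 paint(5,1,R):
GGGGGGGGY
GGGGGGGGY
GGGGGGGGY
GGGGGGGGY
GGGGGGGGG
GRGGGGGGG
BGGGGGGGG

Answer: GGGGGGGGY
GGGGGGGGY
GGGGGGGGY
GGGGGGGGY
GGGGGGGGG
GRGGGGGGG
BGGGGGGGG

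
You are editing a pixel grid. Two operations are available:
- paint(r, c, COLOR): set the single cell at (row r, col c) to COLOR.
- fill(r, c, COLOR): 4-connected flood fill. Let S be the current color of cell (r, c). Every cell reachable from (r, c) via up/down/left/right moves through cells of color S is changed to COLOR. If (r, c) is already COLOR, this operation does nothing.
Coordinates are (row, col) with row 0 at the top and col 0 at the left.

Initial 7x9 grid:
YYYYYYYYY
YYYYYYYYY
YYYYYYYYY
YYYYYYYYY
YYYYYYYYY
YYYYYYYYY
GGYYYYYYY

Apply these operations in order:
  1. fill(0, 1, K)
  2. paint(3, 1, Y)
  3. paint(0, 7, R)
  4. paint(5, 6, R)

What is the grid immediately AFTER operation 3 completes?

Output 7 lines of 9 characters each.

Answer: KKKKKKKRK
KKKKKKKKK
KKKKKKKKK
KYKKKKKKK
KKKKKKKKK
KKKKKKKKK
GGKKKKKKK

Derivation:
After op 1 fill(0,1,K) [61 cells changed]:
KKKKKKKKK
KKKKKKKKK
KKKKKKKKK
KKKKKKKKK
KKKKKKKKK
KKKKKKKKK
GGKKKKKKK
After op 2 paint(3,1,Y):
KKKKKKKKK
KKKKKKKKK
KKKKKKKKK
KYKKKKKKK
KKKKKKKKK
KKKKKKKKK
GGKKKKKKK
After op 3 paint(0,7,R):
KKKKKKKRK
KKKKKKKKK
KKKKKKKKK
KYKKKKKKK
KKKKKKKKK
KKKKKKKKK
GGKKKKKKK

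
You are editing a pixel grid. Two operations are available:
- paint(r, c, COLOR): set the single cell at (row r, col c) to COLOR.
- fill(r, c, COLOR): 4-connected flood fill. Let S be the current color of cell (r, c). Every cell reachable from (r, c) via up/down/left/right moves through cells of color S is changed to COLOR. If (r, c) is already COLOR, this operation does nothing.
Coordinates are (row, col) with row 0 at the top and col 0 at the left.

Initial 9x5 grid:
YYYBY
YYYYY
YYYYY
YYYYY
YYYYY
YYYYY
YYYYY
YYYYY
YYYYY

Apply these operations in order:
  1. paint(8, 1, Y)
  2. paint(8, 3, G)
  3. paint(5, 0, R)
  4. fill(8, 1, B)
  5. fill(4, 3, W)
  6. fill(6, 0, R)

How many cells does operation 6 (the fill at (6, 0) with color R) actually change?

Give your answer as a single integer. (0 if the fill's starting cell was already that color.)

Answer: 43

Derivation:
After op 1 paint(8,1,Y):
YYYBY
YYYYY
YYYYY
YYYYY
YYYYY
YYYYY
YYYYY
YYYYY
YYYYY
After op 2 paint(8,3,G):
YYYBY
YYYYY
YYYYY
YYYYY
YYYYY
YYYYY
YYYYY
YYYYY
YYYGY
After op 3 paint(5,0,R):
YYYBY
YYYYY
YYYYY
YYYYY
YYYYY
RYYYY
YYYYY
YYYYY
YYYGY
After op 4 fill(8,1,B) [42 cells changed]:
BBBBB
BBBBB
BBBBB
BBBBB
BBBBB
RBBBB
BBBBB
BBBBB
BBBGB
After op 5 fill(4,3,W) [43 cells changed]:
WWWWW
WWWWW
WWWWW
WWWWW
WWWWW
RWWWW
WWWWW
WWWWW
WWWGW
After op 6 fill(6,0,R) [43 cells changed]:
RRRRR
RRRRR
RRRRR
RRRRR
RRRRR
RRRRR
RRRRR
RRRRR
RRRGR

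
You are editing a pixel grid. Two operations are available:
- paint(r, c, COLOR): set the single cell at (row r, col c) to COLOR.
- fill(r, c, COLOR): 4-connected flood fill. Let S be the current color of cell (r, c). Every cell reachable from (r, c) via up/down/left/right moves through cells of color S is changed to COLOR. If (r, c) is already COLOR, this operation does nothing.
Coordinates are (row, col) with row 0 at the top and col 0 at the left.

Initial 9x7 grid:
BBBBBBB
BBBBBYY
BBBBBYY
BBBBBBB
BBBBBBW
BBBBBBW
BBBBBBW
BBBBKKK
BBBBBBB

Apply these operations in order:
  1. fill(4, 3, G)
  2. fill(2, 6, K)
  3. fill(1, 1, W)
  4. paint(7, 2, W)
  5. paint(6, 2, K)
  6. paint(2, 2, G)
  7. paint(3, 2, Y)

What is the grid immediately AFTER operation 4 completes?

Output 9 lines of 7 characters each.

After op 1 fill(4,3,G) [53 cells changed]:
GGGGGGG
GGGGGYY
GGGGGYY
GGGGGGG
GGGGGGW
GGGGGGW
GGGGGGW
GGGGKKK
GGGGGGG
After op 2 fill(2,6,K) [4 cells changed]:
GGGGGGG
GGGGGKK
GGGGGKK
GGGGGGG
GGGGGGW
GGGGGGW
GGGGGGW
GGGGKKK
GGGGGGG
After op 3 fill(1,1,W) [53 cells changed]:
WWWWWWW
WWWWWKK
WWWWWKK
WWWWWWW
WWWWWWW
WWWWWWW
WWWWWWW
WWWWKKK
WWWWWWW
After op 4 paint(7,2,W):
WWWWWWW
WWWWWKK
WWWWWKK
WWWWWWW
WWWWWWW
WWWWWWW
WWWWWWW
WWWWKKK
WWWWWWW

Answer: WWWWWWW
WWWWWKK
WWWWWKK
WWWWWWW
WWWWWWW
WWWWWWW
WWWWWWW
WWWWKKK
WWWWWWW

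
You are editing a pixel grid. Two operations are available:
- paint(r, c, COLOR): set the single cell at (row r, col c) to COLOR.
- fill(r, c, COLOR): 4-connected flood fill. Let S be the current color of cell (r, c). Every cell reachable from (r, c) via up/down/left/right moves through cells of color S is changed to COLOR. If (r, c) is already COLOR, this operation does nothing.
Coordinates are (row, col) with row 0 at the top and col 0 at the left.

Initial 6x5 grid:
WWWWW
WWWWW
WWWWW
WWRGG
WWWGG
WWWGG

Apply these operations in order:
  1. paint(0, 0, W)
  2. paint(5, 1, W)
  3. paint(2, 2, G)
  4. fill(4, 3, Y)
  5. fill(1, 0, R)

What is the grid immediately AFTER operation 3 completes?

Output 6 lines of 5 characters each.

Answer: WWWWW
WWWWW
WWGWW
WWRGG
WWWGG
WWWGG

Derivation:
After op 1 paint(0,0,W):
WWWWW
WWWWW
WWWWW
WWRGG
WWWGG
WWWGG
After op 2 paint(5,1,W):
WWWWW
WWWWW
WWWWW
WWRGG
WWWGG
WWWGG
After op 3 paint(2,2,G):
WWWWW
WWWWW
WWGWW
WWRGG
WWWGG
WWWGG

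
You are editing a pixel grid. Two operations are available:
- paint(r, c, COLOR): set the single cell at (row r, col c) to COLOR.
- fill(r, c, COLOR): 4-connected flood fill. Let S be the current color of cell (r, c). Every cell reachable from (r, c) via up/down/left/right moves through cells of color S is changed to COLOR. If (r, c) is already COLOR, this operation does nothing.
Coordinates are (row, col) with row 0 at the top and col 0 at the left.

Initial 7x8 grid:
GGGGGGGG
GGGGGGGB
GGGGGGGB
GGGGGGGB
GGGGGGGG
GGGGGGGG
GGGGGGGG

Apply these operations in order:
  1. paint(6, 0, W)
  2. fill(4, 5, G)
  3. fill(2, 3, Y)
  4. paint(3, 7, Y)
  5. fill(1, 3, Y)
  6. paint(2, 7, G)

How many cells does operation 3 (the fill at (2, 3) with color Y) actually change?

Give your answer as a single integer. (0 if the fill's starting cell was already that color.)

After op 1 paint(6,0,W):
GGGGGGGG
GGGGGGGB
GGGGGGGB
GGGGGGGB
GGGGGGGG
GGGGGGGG
WGGGGGGG
After op 2 fill(4,5,G) [0 cells changed]:
GGGGGGGG
GGGGGGGB
GGGGGGGB
GGGGGGGB
GGGGGGGG
GGGGGGGG
WGGGGGGG
After op 3 fill(2,3,Y) [52 cells changed]:
YYYYYYYY
YYYYYYYB
YYYYYYYB
YYYYYYYB
YYYYYYYY
YYYYYYYY
WYYYYYYY

Answer: 52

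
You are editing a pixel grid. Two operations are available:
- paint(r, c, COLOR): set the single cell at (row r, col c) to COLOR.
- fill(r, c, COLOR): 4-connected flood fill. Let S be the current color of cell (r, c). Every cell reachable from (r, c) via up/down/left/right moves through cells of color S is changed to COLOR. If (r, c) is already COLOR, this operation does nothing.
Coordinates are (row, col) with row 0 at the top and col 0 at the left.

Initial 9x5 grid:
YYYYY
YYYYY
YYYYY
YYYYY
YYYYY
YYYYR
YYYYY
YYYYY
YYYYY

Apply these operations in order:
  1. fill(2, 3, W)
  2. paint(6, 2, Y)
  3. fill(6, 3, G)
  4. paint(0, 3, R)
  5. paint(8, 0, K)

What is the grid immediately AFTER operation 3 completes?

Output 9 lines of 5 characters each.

After op 1 fill(2,3,W) [44 cells changed]:
WWWWW
WWWWW
WWWWW
WWWWW
WWWWW
WWWWR
WWWWW
WWWWW
WWWWW
After op 2 paint(6,2,Y):
WWWWW
WWWWW
WWWWW
WWWWW
WWWWW
WWWWR
WWYWW
WWWWW
WWWWW
After op 3 fill(6,3,G) [43 cells changed]:
GGGGG
GGGGG
GGGGG
GGGGG
GGGGG
GGGGR
GGYGG
GGGGG
GGGGG

Answer: GGGGG
GGGGG
GGGGG
GGGGG
GGGGG
GGGGR
GGYGG
GGGGG
GGGGG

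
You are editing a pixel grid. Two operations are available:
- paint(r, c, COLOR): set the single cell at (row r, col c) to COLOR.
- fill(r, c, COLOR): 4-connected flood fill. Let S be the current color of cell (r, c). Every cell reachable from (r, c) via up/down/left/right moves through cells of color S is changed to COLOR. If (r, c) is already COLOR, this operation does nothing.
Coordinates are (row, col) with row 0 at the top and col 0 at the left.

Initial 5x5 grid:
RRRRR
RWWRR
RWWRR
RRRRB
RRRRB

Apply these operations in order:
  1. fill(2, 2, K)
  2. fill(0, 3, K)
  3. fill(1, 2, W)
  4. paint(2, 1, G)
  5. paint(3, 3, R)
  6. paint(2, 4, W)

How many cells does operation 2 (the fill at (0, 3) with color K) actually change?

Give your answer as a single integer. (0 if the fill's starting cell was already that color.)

After op 1 fill(2,2,K) [4 cells changed]:
RRRRR
RKKRR
RKKRR
RRRRB
RRRRB
After op 2 fill(0,3,K) [19 cells changed]:
KKKKK
KKKKK
KKKKK
KKKKB
KKKKB

Answer: 19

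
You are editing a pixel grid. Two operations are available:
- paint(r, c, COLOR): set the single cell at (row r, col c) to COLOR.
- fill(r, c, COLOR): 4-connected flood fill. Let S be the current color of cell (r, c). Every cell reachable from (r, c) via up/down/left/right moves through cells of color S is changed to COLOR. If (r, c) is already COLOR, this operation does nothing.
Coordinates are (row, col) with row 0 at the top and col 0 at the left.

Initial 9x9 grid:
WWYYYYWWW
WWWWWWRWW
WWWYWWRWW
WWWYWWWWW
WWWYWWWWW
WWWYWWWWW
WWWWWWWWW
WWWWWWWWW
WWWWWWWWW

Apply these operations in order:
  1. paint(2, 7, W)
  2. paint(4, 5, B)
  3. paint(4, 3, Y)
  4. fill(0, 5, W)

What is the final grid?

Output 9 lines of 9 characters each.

Answer: WWWWWWWWW
WWWWWWRWW
WWWYWWRWW
WWWYWWWWW
WWWYWBWWW
WWWYWWWWW
WWWWWWWWW
WWWWWWWWW
WWWWWWWWW

Derivation:
After op 1 paint(2,7,W):
WWYYYYWWW
WWWWWWRWW
WWWYWWRWW
WWWYWWWWW
WWWYWWWWW
WWWYWWWWW
WWWWWWWWW
WWWWWWWWW
WWWWWWWWW
After op 2 paint(4,5,B):
WWYYYYWWW
WWWWWWRWW
WWWYWWRWW
WWWYWWWWW
WWWYWBWWW
WWWYWWWWW
WWWWWWWWW
WWWWWWWWW
WWWWWWWWW
After op 3 paint(4,3,Y):
WWYYYYWWW
WWWWWWRWW
WWWYWWRWW
WWWYWWWWW
WWWYWBWWW
WWWYWWWWW
WWWWWWWWW
WWWWWWWWW
WWWWWWWWW
After op 4 fill(0,5,W) [4 cells changed]:
WWWWWWWWW
WWWWWWRWW
WWWYWWRWW
WWWYWWWWW
WWWYWBWWW
WWWYWWWWW
WWWWWWWWW
WWWWWWWWW
WWWWWWWWW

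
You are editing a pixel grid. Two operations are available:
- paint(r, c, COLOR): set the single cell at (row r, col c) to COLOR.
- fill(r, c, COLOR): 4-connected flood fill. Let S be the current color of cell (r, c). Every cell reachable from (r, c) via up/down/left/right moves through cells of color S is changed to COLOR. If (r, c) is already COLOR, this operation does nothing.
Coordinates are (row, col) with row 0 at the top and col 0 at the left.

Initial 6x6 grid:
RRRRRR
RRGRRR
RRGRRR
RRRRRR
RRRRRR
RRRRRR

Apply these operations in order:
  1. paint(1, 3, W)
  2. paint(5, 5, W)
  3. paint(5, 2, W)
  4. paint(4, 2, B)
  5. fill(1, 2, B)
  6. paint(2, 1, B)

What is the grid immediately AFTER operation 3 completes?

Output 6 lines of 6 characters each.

After op 1 paint(1,3,W):
RRRRRR
RRGWRR
RRGRRR
RRRRRR
RRRRRR
RRRRRR
After op 2 paint(5,5,W):
RRRRRR
RRGWRR
RRGRRR
RRRRRR
RRRRRR
RRRRRW
After op 3 paint(5,2,W):
RRRRRR
RRGWRR
RRGRRR
RRRRRR
RRRRRR
RRWRRW

Answer: RRRRRR
RRGWRR
RRGRRR
RRRRRR
RRRRRR
RRWRRW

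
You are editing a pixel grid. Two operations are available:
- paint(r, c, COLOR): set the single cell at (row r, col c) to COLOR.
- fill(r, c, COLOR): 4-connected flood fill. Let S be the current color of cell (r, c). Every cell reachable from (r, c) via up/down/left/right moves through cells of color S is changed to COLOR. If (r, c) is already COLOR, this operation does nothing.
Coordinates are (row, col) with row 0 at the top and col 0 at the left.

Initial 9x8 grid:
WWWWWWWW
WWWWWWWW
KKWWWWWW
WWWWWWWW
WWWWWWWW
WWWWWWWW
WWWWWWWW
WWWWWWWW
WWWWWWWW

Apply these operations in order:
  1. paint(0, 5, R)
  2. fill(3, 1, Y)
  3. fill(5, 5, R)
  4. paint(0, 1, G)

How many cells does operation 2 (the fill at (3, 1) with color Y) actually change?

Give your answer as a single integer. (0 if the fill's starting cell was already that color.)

After op 1 paint(0,5,R):
WWWWWRWW
WWWWWWWW
KKWWWWWW
WWWWWWWW
WWWWWWWW
WWWWWWWW
WWWWWWWW
WWWWWWWW
WWWWWWWW
After op 2 fill(3,1,Y) [69 cells changed]:
YYYYYRYY
YYYYYYYY
KKYYYYYY
YYYYYYYY
YYYYYYYY
YYYYYYYY
YYYYYYYY
YYYYYYYY
YYYYYYYY

Answer: 69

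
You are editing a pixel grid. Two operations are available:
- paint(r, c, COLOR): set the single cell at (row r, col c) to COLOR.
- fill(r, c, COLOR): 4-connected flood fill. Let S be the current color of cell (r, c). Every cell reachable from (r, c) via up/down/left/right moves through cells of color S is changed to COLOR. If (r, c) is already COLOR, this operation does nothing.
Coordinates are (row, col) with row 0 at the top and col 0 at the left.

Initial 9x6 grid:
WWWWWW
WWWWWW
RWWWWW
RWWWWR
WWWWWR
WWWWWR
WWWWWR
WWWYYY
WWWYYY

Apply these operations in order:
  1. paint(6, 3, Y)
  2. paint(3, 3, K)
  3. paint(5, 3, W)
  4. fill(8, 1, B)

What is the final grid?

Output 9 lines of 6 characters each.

After op 1 paint(6,3,Y):
WWWWWW
WWWWWW
RWWWWW
RWWWWR
WWWWWR
WWWWWR
WWWYWR
WWWYYY
WWWYYY
After op 2 paint(3,3,K):
WWWWWW
WWWWWW
RWWWWW
RWWKWR
WWWWWR
WWWWWR
WWWYWR
WWWYYY
WWWYYY
After op 3 paint(5,3,W):
WWWWWW
WWWWWW
RWWWWW
RWWKWR
WWWWWR
WWWWWR
WWWYWR
WWWYYY
WWWYYY
After op 4 fill(8,1,B) [40 cells changed]:
BBBBBB
BBBBBB
RBBBBB
RBBKBR
BBBBBR
BBBBBR
BBBYBR
BBBYYY
BBBYYY

Answer: BBBBBB
BBBBBB
RBBBBB
RBBKBR
BBBBBR
BBBBBR
BBBYBR
BBBYYY
BBBYYY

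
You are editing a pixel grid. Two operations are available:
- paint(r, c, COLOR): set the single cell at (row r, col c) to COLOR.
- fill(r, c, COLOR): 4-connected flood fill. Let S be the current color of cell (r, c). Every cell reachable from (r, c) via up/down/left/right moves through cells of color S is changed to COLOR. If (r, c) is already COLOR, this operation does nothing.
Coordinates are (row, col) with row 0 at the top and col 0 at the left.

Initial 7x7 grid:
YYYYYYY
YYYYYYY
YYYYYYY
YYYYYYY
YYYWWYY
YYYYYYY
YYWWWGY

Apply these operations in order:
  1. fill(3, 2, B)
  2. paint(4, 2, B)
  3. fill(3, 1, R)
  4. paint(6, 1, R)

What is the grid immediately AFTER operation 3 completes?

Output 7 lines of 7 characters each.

Answer: RRRRRRR
RRRRRRR
RRRRRRR
RRRRRRR
RRRWWRR
RRRRRRR
RRWWWGR

Derivation:
After op 1 fill(3,2,B) [43 cells changed]:
BBBBBBB
BBBBBBB
BBBBBBB
BBBBBBB
BBBWWBB
BBBBBBB
BBWWWGB
After op 2 paint(4,2,B):
BBBBBBB
BBBBBBB
BBBBBBB
BBBBBBB
BBBWWBB
BBBBBBB
BBWWWGB
After op 3 fill(3,1,R) [43 cells changed]:
RRRRRRR
RRRRRRR
RRRRRRR
RRRRRRR
RRRWWRR
RRRRRRR
RRWWWGR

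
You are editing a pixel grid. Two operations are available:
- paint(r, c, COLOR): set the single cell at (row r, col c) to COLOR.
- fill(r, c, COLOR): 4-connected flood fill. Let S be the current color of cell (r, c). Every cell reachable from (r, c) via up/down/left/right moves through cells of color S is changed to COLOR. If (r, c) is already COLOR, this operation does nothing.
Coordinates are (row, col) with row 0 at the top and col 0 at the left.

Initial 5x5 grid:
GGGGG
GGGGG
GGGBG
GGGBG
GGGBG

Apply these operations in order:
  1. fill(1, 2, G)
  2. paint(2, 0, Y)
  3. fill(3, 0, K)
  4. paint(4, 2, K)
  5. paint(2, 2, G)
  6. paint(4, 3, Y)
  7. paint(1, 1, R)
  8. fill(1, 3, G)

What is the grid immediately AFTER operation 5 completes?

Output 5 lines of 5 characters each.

After op 1 fill(1,2,G) [0 cells changed]:
GGGGG
GGGGG
GGGBG
GGGBG
GGGBG
After op 2 paint(2,0,Y):
GGGGG
GGGGG
YGGBG
GGGBG
GGGBG
After op 3 fill(3,0,K) [21 cells changed]:
KKKKK
KKKKK
YKKBK
KKKBK
KKKBK
After op 4 paint(4,2,K):
KKKKK
KKKKK
YKKBK
KKKBK
KKKBK
After op 5 paint(2,2,G):
KKKKK
KKKKK
YKGBK
KKKBK
KKKBK

Answer: KKKKK
KKKKK
YKGBK
KKKBK
KKKBK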